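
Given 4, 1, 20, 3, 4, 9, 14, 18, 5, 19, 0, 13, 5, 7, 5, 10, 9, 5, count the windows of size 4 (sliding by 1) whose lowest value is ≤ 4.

[4, 1, 20, 3] → min 1  ≤ 4 ✓
[1, 20, 3, 4] → min 1  ≤ 4 ✓
[20, 3, 4, 9] → min 3  ≤ 4 ✓
[3, 4, 9, 14] → min 3  ≤ 4 ✓
[4, 9, 14, 18] → min 4  ≤ 4 ✓
[9, 14, 18, 5] → min 5
[14, 18, 5, 19] → min 5
[18, 5, 19, 0] → min 0  ≤ 4 ✓
[5, 19, 0, 13] → min 0  ≤ 4 ✓
[19, 0, 13, 5] → min 0  ≤ 4 ✓
[0, 13, 5, 7] → min 0  ≤ 4 ✓
[13, 5, 7, 5] → min 5
[5, 7, 5, 10] → min 5
[7, 5, 10, 9] → min 5
[5, 10, 9, 5] → min 5
9 windows satisfy the condition.

9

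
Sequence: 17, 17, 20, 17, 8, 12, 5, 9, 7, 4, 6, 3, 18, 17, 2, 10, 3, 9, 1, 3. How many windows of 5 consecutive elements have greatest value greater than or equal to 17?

[17, 17, 20, 17, 8] → max 20  ≥ 17 ✓
[17, 20, 17, 8, 12] → max 20  ≥ 17 ✓
[20, 17, 8, 12, 5] → max 20  ≥ 17 ✓
[17, 8, 12, 5, 9] → max 17  ≥ 17 ✓
[8, 12, 5, 9, 7] → max 12
[12, 5, 9, 7, 4] → max 12
[5, 9, 7, 4, 6] → max 9
[9, 7, 4, 6, 3] → max 9
[7, 4, 6, 3, 18] → max 18  ≥ 17 ✓
[4, 6, 3, 18, 17] → max 18  ≥ 17 ✓
[6, 3, 18, 17, 2] → max 18  ≥ 17 ✓
[3, 18, 17, 2, 10] → max 18  ≥ 17 ✓
[18, 17, 2, 10, 3] → max 18  ≥ 17 ✓
[17, 2, 10, 3, 9] → max 17  ≥ 17 ✓
[2, 10, 3, 9, 1] → max 10
[10, 3, 9, 1, 3] → max 10
10 windows satisfy the condition.

10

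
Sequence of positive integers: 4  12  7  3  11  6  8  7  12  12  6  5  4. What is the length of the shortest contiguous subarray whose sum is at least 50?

add 4: running sum 4 < 50
add 12: running sum 16 < 50
add 7: running sum 23 < 50
add 3: running sum 26 < 50
add 11: running sum 37 < 50
add 6: running sum 43 < 50
end 6: [4, 12, 7, 3, 11, 6, 8] sum 51, len 7
end 7: [12, 7, 3, 11, 6, 8, 7] sum 54, len 7
end 8: [7, 3, 11, 6, 8, 7, 12] sum 54, len 7
end 9: [11, 6, 8, 7, 12, 12] sum 56, len 6
end 10: [6, 8, 7, 12, 12, 6] sum 51, len 6
end 11: [8, 7, 12, 12, 6, 5] sum 50, len 6
end 12: [8, 7, 12, 12, 6, 5, 4] sum 54, len 7
Shortest qualifying length: 6.

6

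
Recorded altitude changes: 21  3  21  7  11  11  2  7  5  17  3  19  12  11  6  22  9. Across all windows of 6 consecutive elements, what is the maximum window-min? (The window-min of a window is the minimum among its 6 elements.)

21 3 21 7 11 11 → min 3
3 21 7 11 11 2 → min 2
21 7 11 11 2 7 → min 2
7 11 11 2 7 5 → min 2
11 11 2 7 5 17 → min 2
11 2 7 5 17 3 → min 2
2 7 5 17 3 19 → min 2
7 5 17 3 19 12 → min 3
5 17 3 19 12 11 → min 3
17 3 19 12 11 6 → min 3
3 19 12 11 6 22 → min 3
19 12 11 6 22 9 → min 6
Maximum of these is 6.

6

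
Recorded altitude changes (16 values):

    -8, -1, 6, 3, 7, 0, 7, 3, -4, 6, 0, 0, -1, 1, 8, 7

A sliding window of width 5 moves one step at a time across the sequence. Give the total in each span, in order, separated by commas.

7, 15, 23, 20, 13, 12, 12, 5, 1, 6, 8, 15

Sliding a size-5 window across the 16 values:
[-8, -1, 6, 3, 7] → sum 7
[-1, 6, 3, 7, 0] → sum 15
[6, 3, 7, 0, 7] → sum 23
[3, 7, 0, 7, 3] → sum 20
[7, 0, 7, 3, -4] → sum 13
[0, 7, 3, -4, 6] → sum 12
[7, 3, -4, 6, 0] → sum 12
[3, -4, 6, 0, 0] → sum 5
[-4, 6, 0, 0, -1] → sum 1
[6, 0, 0, -1, 1] → sum 6
[0, 0, -1, 1, 8] → sum 8
[0, -1, 1, 8, 7] → sum 15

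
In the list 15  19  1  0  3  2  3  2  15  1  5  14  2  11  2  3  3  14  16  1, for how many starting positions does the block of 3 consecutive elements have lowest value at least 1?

15

[15, 19, 1] → min 1  ≥ 1 ✓
[19, 1, 0] → min 0
[1, 0, 3] → min 0
[0, 3, 2] → min 0
[3, 2, 3] → min 2  ≥ 1 ✓
[2, 3, 2] → min 2  ≥ 1 ✓
[3, 2, 15] → min 2  ≥ 1 ✓
[2, 15, 1] → min 1  ≥ 1 ✓
[15, 1, 5] → min 1  ≥ 1 ✓
[1, 5, 14] → min 1  ≥ 1 ✓
[5, 14, 2] → min 2  ≥ 1 ✓
[14, 2, 11] → min 2  ≥ 1 ✓
[2, 11, 2] → min 2  ≥ 1 ✓
[11, 2, 3] → min 2  ≥ 1 ✓
[2, 3, 3] → min 2  ≥ 1 ✓
[3, 3, 14] → min 3  ≥ 1 ✓
[3, 14, 16] → min 3  ≥ 1 ✓
[14, 16, 1] → min 1  ≥ 1 ✓
15 windows satisfy the condition.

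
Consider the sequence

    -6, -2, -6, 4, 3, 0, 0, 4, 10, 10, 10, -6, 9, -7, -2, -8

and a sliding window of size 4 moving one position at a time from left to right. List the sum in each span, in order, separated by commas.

[-6, -2, -6, 4] → sum -10
[-2, -6, 4, 3] → sum -1
[-6, 4, 3, 0] → sum 1
[4, 3, 0, 0] → sum 7
[3, 0, 0, 4] → sum 7
[0, 0, 4, 10] → sum 14
[0, 4, 10, 10] → sum 24
[4, 10, 10, 10] → sum 34
[10, 10, 10, -6] → sum 24
[10, 10, -6, 9] → sum 23
[10, -6, 9, -7] → sum 6
[-6, 9, -7, -2] → sum -6
[9, -7, -2, -8] → sum -8

-10, -1, 1, 7, 7, 14, 24, 34, 24, 23, 6, -6, -8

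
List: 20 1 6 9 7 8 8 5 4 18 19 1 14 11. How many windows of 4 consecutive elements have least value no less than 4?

20 1 6 9 → min 1
1 6 9 7 → min 1
6 9 7 8 → min 6  ≥ 4 ✓
9 7 8 8 → min 7  ≥ 4 ✓
7 8 8 5 → min 5  ≥ 4 ✓
8 8 5 4 → min 4  ≥ 4 ✓
8 5 4 18 → min 4  ≥ 4 ✓
5 4 18 19 → min 4  ≥ 4 ✓
4 18 19 1 → min 1
18 19 1 14 → min 1
19 1 14 11 → min 1
6 windows satisfy the condition.

6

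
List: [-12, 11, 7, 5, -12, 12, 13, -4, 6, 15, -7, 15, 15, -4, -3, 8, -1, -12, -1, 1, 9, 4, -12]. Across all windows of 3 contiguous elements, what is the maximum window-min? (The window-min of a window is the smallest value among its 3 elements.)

5

[-12, 11, 7] → min -12
[11, 7, 5] → min 5
[7, 5, -12] → min -12
[5, -12, 12] → min -12
[-12, 12, 13] → min -12
[12, 13, -4] → min -4
[13, -4, 6] → min -4
[-4, 6, 15] → min -4
[6, 15, -7] → min -7
[15, -7, 15] → min -7
[-7, 15, 15] → min -7
[15, 15, -4] → min -4
[15, -4, -3] → min -4
[-4, -3, 8] → min -4
[-3, 8, -1] → min -3
[8, -1, -12] → min -12
[-1, -12, -1] → min -12
[-12, -1, 1] → min -12
[-1, 1, 9] → min -1
[1, 9, 4] → min 1
[9, 4, -12] → min -12
Maximum of these is 5.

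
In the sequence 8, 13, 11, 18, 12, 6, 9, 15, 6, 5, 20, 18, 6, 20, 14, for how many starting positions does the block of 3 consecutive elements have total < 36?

(8, 13, 11) → sum 32  < 36 ✓
(13, 11, 18) → sum 42
(11, 18, 12) → sum 41
(18, 12, 6) → sum 36
(12, 6, 9) → sum 27  < 36 ✓
(6, 9, 15) → sum 30  < 36 ✓
(9, 15, 6) → sum 30  < 36 ✓
(15, 6, 5) → sum 26  < 36 ✓
(6, 5, 20) → sum 31  < 36 ✓
(5, 20, 18) → sum 43
(20, 18, 6) → sum 44
(18, 6, 20) → sum 44
(6, 20, 14) → sum 40
6 windows satisfy the condition.

6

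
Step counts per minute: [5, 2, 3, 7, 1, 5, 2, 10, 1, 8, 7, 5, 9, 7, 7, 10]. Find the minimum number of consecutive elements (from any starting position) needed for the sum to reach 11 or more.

add 5: running sum 5 < 11
add 2: running sum 7 < 11
add 3: running sum 10 < 11
end 3: [2, 3, 7] sum 12, len 3
end 4: [3, 7, 1] sum 11, len 3
end 5: [7, 1, 5] sum 13, len 3
end 6: [7, 1, 5, 2] sum 15, len 4
end 7: [2, 10] sum 12, len 2
end 8: [10, 1] sum 11, len 2
end 9: [10, 1, 8] sum 19, len 3
end 10: [8, 7] sum 15, len 2
end 11: [7, 5] sum 12, len 2
end 12: [5, 9] sum 14, len 2
end 13: [9, 7] sum 16, len 2
end 14: [7, 7] sum 14, len 2
end 15: [7, 10] sum 17, len 2
Shortest qualifying length: 2.

2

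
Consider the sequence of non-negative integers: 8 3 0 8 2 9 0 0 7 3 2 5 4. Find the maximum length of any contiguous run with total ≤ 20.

add 8: [8] sum 8, len 1
add 3: [8, 3] sum 11, len 2
add 0: [8, 3, 0] sum 11, len 3
add 8: [8, 3, 0, 8] sum 19, len 4
add 2: [3, 0, 8, 2] sum 13, len 4
add 9: [0, 8, 2, 9] sum 19, len 4
add 0: [0, 8, 2, 9, 0] sum 19, len 5
add 0: [0, 8, 2, 9, 0, 0] sum 19, len 6
add 7: [2, 9, 0, 0, 7] sum 18, len 5
add 3: [9, 0, 0, 7, 3] sum 19, len 5
add 2: [0, 0, 7, 3, 2] sum 12, len 5
add 5: [0, 0, 7, 3, 2, 5] sum 17, len 6
add 4: [3, 2, 5, 4] sum 14, len 4
Longest length seen: 6.

6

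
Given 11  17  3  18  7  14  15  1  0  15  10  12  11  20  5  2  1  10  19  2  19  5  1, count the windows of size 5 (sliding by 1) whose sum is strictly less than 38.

3

(11, 17, 3, 18, 7) → sum 56
(17, 3, 18, 7, 14) → sum 59
(3, 18, 7, 14, 15) → sum 57
(18, 7, 14, 15, 1) → sum 55
(7, 14, 15, 1, 0) → sum 37  < 38 ✓
(14, 15, 1, 0, 15) → sum 45
(15, 1, 0, 15, 10) → sum 41
(1, 0, 15, 10, 12) → sum 38
(0, 15, 10, 12, 11) → sum 48
(15, 10, 12, 11, 20) → sum 68
(10, 12, 11, 20, 5) → sum 58
(12, 11, 20, 5, 2) → sum 50
(11, 20, 5, 2, 1) → sum 39
(20, 5, 2, 1, 10) → sum 38
(5, 2, 1, 10, 19) → sum 37  < 38 ✓
(2, 1, 10, 19, 2) → sum 34  < 38 ✓
(1, 10, 19, 2, 19) → sum 51
(10, 19, 2, 19, 5) → sum 55
(19, 2, 19, 5, 1) → sum 46
3 windows satisfy the condition.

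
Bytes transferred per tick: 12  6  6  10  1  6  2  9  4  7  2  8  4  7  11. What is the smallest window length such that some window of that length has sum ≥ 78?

add 12: running sum 12 < 78
add 6: running sum 18 < 78
add 6: running sum 24 < 78
add 10: running sum 34 < 78
add 1: running sum 35 < 78
add 6: running sum 41 < 78
add 2: running sum 43 < 78
add 9: running sum 52 < 78
add 4: running sum 56 < 78
add 7: running sum 63 < 78
add 2: running sum 65 < 78
add 8: running sum 73 < 78
add 4: running sum 77 < 78
end 13: [12, 6, 6, 10, 1, 6, 2, 9, 4, 7, 2, 8, 4, 7] sum 84, len 14
end 14: [6, 6, 10, 1, 6, 2, 9, 4, 7, 2, 8, 4, 7, 11] sum 83, len 14
Shortest qualifying length: 14.

14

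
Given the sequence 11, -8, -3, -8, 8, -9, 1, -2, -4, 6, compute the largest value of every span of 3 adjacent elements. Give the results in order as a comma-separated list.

Sliding a size-3 window across the 10 values:
(11, -8, -3) → max 11
(-8, -3, -8) → max -3
(-3, -8, 8) → max 8
(-8, 8, -9) → max 8
(8, -9, 1) → max 8
(-9, 1, -2) → max 1
(1, -2, -4) → max 1
(-2, -4, 6) → max 6

11, -3, 8, 8, 8, 1, 1, 6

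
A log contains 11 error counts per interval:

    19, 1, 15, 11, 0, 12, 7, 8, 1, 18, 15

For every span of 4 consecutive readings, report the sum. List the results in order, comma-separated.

Sliding a size-4 window across the 11 values:
19 1 15 11 → sum 46
1 15 11 0 → sum 27
15 11 0 12 → sum 38
11 0 12 7 → sum 30
0 12 7 8 → sum 27
12 7 8 1 → sum 28
7 8 1 18 → sum 34
8 1 18 15 → sum 42

46, 27, 38, 30, 27, 28, 34, 42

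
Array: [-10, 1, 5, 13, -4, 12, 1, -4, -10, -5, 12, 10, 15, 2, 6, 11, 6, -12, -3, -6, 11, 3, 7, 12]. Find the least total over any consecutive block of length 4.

-18

(-10, 1, 5, 13) → sum 9
(1, 5, 13, -4) → sum 15
(5, 13, -4, 12) → sum 26
(13, -4, 12, 1) → sum 22
(-4, 12, 1, -4) → sum 5
(12, 1, -4, -10) → sum -1
(1, -4, -10, -5) → sum -18
(-4, -10, -5, 12) → sum -7
(-10, -5, 12, 10) → sum 7
(-5, 12, 10, 15) → sum 32
(12, 10, 15, 2) → sum 39
(10, 15, 2, 6) → sum 33
(15, 2, 6, 11) → sum 34
(2, 6, 11, 6) → sum 25
(6, 11, 6, -12) → sum 11
(11, 6, -12, -3) → sum 2
(6, -12, -3, -6) → sum -15
(-12, -3, -6, 11) → sum -10
(-3, -6, 11, 3) → sum 5
(-6, 11, 3, 7) → sum 15
(11, 3, 7, 12) → sum 33
Least of these is -18.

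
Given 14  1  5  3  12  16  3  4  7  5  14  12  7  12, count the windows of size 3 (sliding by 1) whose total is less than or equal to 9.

(14, 1, 5) → sum 20
(1, 5, 3) → sum 9  ≤ 9 ✓
(5, 3, 12) → sum 20
(3, 12, 16) → sum 31
(12, 16, 3) → sum 31
(16, 3, 4) → sum 23
(3, 4, 7) → sum 14
(4, 7, 5) → sum 16
(7, 5, 14) → sum 26
(5, 14, 12) → sum 31
(14, 12, 7) → sum 33
(12, 7, 12) → sum 31
1 window satisfy the condition.

1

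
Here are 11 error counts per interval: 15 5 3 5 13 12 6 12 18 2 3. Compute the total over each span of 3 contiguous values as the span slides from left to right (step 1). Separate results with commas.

23, 13, 21, 30, 31, 30, 36, 32, 23

[15, 5, 3] → sum 23
[5, 3, 5] → sum 13
[3, 5, 13] → sum 21
[5, 13, 12] → sum 30
[13, 12, 6] → sum 31
[12, 6, 12] → sum 30
[6, 12, 18] → sum 36
[12, 18, 2] → sum 32
[18, 2, 3] → sum 23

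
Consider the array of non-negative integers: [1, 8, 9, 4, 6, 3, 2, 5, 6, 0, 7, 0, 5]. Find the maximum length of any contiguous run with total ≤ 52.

[1] sum 1 len 1
[1, 8] sum 9 len 2
[1, 8, 9] sum 18 len 3
[1, 8, 9, 4] sum 22 len 4
[1, 8, 9, 4, 6] sum 28 len 5
[1, 8, 9, 4, 6, 3] sum 31 len 6
[1, 8, 9, 4, 6, 3, 2] sum 33 len 7
[1, 8, 9, 4, 6, 3, 2, 5] sum 38 len 8
[1, 8, 9, 4, 6, 3, 2, 5, 6] sum 44 len 9
[1, 8, 9, 4, 6, 3, 2, 5, 6, 0] sum 44 len 10
[1, 8, 9, 4, 6, 3, 2, 5, 6, 0, 7] sum 51 len 11
[1, 8, 9, 4, 6, 3, 2, 5, 6, 0, 7, 0] sum 51 len 12
[9, 4, 6, 3, 2, 5, 6, 0, 7, 0, 5] sum 47 len 11
Longest length seen: 12.

12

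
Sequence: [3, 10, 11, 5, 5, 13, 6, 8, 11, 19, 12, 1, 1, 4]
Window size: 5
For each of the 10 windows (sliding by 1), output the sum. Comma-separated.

[3, 10, 11, 5, 5] → sum 34
[10, 11, 5, 5, 13] → sum 44
[11, 5, 5, 13, 6] → sum 40
[5, 5, 13, 6, 8] → sum 37
[5, 13, 6, 8, 11] → sum 43
[13, 6, 8, 11, 19] → sum 57
[6, 8, 11, 19, 12] → sum 56
[8, 11, 19, 12, 1] → sum 51
[11, 19, 12, 1, 1] → sum 44
[19, 12, 1, 1, 4] → sum 37

34, 44, 40, 37, 43, 57, 56, 51, 44, 37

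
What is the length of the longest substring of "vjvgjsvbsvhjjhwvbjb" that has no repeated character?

5

[v] len 1
[v, j] len 2
[j, v] len 2
[j, v, g] len 3
[v, g, j] len 3
[v, g, j, s] len 4
[g, j, s, v] len 4
[g, j, s, v, b] len 5
[v, b, s] len 3
[b, s, v] len 3
[b, s, v, h] len 4
[b, s, v, h, j] len 5
[j] len 1
[j, h] len 2
[j, h, w] len 3
[j, h, w, v] len 4
[j, h, w, v, b] len 5
[h, w, v, b, j] len 5
[j, b] len 2
Longest all-distinct length: 5.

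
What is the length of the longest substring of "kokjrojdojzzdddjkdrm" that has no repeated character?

5

add k: [k] len 1
add o: [k, o] len 2
add k (repeat k, move left end past it): [o, k] len 2
add j: [o, k, j] len 3
add r: [o, k, j, r] len 4
add o (repeat o, move left end past it): [k, j, r, o] len 4
add j (repeat j, move left end past it): [r, o, j] len 3
add d: [r, o, j, d] len 4
add o (repeat o, move left end past it): [j, d, o] len 3
add j (repeat j, move left end past it): [d, o, j] len 3
add z: [d, o, j, z] len 4
add z (repeat z, move left end past it): [z] len 1
add d: [z, d] len 2
add d (repeat d, move left end past it): [d] len 1
add d (repeat d, move left end past it): [d] len 1
add j: [d, j] len 2
add k: [d, j, k] len 3
add d (repeat d, move left end past it): [j, k, d] len 3
add r: [j, k, d, r] len 4
add m: [j, k, d, r, m] len 5
Longest all-distinct length: 5.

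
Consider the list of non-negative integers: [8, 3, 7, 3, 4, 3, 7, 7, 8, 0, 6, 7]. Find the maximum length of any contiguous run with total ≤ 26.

Extend to the right; shrink from the left whenever the sum exceeds 26:
→ 8: sum 8, len 1
→ 3: sum 11, len 2
→ 7: sum 18, len 3
→ 3: sum 21, len 4
→ 4: sum 25, len 5
→ 3 (dropped 8): sum 20, len 5
→ 7 (dropped 3): sum 24, len 5
→ 7 (dropped 7): sum 24, len 5
→ 8 (dropped 3, 4): sum 25, len 4
→ 0: sum 25, len 5
→ 6 (dropped 3, 7): sum 21, len 4
→ 7 (dropped 7): sum 21, len 4
Longest length seen: 5.

5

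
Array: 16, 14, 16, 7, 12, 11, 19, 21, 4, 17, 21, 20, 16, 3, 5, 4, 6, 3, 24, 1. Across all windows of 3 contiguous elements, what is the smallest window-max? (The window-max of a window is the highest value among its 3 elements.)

Each size-3 window and its max:
16 14 16 → max 16
14 16 7 → max 16
16 7 12 → max 16
7 12 11 → max 12
12 11 19 → max 19
11 19 21 → max 21
19 21 4 → max 21
21 4 17 → max 21
4 17 21 → max 21
17 21 20 → max 21
21 20 16 → max 21
20 16 3 → max 20
16 3 5 → max 16
3 5 4 → max 5
5 4 6 → max 6
4 6 3 → max 6
6 3 24 → max 24
3 24 1 → max 24
Smallest of these is 5.

5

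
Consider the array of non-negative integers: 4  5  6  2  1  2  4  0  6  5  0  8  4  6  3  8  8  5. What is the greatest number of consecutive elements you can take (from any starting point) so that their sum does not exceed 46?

12

[4] sum 4 len 1
[4, 5] sum 9 len 2
[4, 5, 6] sum 15 len 3
[4, 5, 6, 2] sum 17 len 4
[4, 5, 6, 2, 1] sum 18 len 5
[4, 5, 6, 2, 1, 2] sum 20 len 6
[4, 5, 6, 2, 1, 2, 4] sum 24 len 7
[4, 5, 6, 2, 1, 2, 4, 0] sum 24 len 8
[4, 5, 6, 2, 1, 2, 4, 0, 6] sum 30 len 9
[4, 5, 6, 2, 1, 2, 4, 0, 6, 5] sum 35 len 10
[4, 5, 6, 2, 1, 2, 4, 0, 6, 5, 0] sum 35 len 11
[4, 5, 6, 2, 1, 2, 4, 0, 6, 5, 0, 8] sum 43 len 12
[5, 6, 2, 1, 2, 4, 0, 6, 5, 0, 8, 4] sum 43 len 12
[6, 2, 1, 2, 4, 0, 6, 5, 0, 8, 4, 6] sum 44 len 12
[2, 1, 2, 4, 0, 6, 5, 0, 8, 4, 6, 3] sum 41 len 12
[2, 4, 0, 6, 5, 0, 8, 4, 6, 3, 8] sum 46 len 11
[5, 0, 8, 4, 6, 3, 8, 8] sum 42 len 8
[0, 8, 4, 6, 3, 8, 8, 5] sum 42 len 8
Longest length seen: 12.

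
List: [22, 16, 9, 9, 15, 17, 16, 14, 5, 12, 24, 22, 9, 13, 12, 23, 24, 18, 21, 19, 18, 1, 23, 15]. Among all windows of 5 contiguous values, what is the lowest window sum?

Each size-5 window and its sum:
22 16 9 9 15 → sum 71
16 9 9 15 17 → sum 66
9 9 15 17 16 → sum 66
9 15 17 16 14 → sum 71
15 17 16 14 5 → sum 67
17 16 14 5 12 → sum 64
16 14 5 12 24 → sum 71
14 5 12 24 22 → sum 77
5 12 24 22 9 → sum 72
12 24 22 9 13 → sum 80
24 22 9 13 12 → sum 80
22 9 13 12 23 → sum 79
9 13 12 23 24 → sum 81
13 12 23 24 18 → sum 90
12 23 24 18 21 → sum 98
23 24 18 21 19 → sum 105
24 18 21 19 18 → sum 100
18 21 19 18 1 → sum 77
21 19 18 1 23 → sum 82
19 18 1 23 15 → sum 76
Lowest of these is 64.

64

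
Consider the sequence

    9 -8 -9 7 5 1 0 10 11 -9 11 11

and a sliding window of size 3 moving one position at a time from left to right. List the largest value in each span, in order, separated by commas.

9 -8 -9 → max 9
-8 -9 7 → max 7
-9 7 5 → max 7
7 5 1 → max 7
5 1 0 → max 5
1 0 10 → max 10
0 10 11 → max 11
10 11 -9 → max 11
11 -9 11 → max 11
-9 11 11 → max 11

9, 7, 7, 7, 5, 10, 11, 11, 11, 11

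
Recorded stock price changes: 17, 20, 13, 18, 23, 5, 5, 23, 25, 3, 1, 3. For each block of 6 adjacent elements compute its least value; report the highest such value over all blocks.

Window mins for each of the 7 positions:
[17, 20, 13, 18, 23, 5] → min 5
[20, 13, 18, 23, 5, 5] → min 5
[13, 18, 23, 5, 5, 23] → min 5
[18, 23, 5, 5, 23, 25] → min 5
[23, 5, 5, 23, 25, 3] → min 3
[5, 5, 23, 25, 3, 1] → min 1
[5, 23, 25, 3, 1, 3] → min 1
Highest of these is 5.

5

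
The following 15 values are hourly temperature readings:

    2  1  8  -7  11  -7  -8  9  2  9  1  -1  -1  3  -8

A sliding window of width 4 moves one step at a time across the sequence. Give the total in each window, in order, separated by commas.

Sliding a size-4 window across the 15 values:
2 1 8 -7 → sum 4
1 8 -7 11 → sum 13
8 -7 11 -7 → sum 5
-7 11 -7 -8 → sum -11
11 -7 -8 9 → sum 5
-7 -8 9 2 → sum -4
-8 9 2 9 → sum 12
9 2 9 1 → sum 21
2 9 1 -1 → sum 11
9 1 -1 -1 → sum 8
1 -1 -1 3 → sum 2
-1 -1 3 -8 → sum -7

4, 13, 5, -11, 5, -4, 12, 21, 11, 8, 2, -7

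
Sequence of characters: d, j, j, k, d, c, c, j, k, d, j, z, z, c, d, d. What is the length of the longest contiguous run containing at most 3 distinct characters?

5

add d: window [d] (1 distinct), len 1
add j: window [d, j] (2 distinct), len 2
add j: window [d, j, j] (2 distinct), len 3
add k: window [d, j, j, k] (3 distinct), len 4
add d: window [d, j, j, k, d] (3 distinct), len 5
add c: window [k, d, c] (3 distinct), len 3
add c: window [k, d, c, c] (3 distinct), len 4
add j: window [d, c, c, j] (3 distinct), len 4
add k: window [c, c, j, k] (3 distinct), len 4
add d: window [j, k, d] (3 distinct), len 3
add j: window [j, k, d, j] (3 distinct), len 4
add z: window [d, j, z] (3 distinct), len 3
add z: window [d, j, z, z] (3 distinct), len 4
add c: window [j, z, z, c] (3 distinct), len 4
add d: window [z, z, c, d] (3 distinct), len 4
add d: window [z, z, c, d, d] (3 distinct), len 5
Longest length with ≤3 distinct: 5.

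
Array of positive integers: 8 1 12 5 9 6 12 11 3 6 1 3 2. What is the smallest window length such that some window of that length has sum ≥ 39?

5

add 8: running sum 8 < 39
add 1: running sum 9 < 39
add 12: running sum 21 < 39
add 5: running sum 26 < 39
add 9: running sum 35 < 39
end 5: [8, 1, 12, 5, 9, 6] sum 41, len 6
end 6: [12, 5, 9, 6, 12] sum 44, len 5
end 7: [5, 9, 6, 12, 11] sum 43, len 5
end 8: [9, 6, 12, 11, 3] sum 41, len 5
end 9: [9, 6, 12, 11, 3, 6] sum 47, len 6
end 10: [6, 12, 11, 3, 6, 1] sum 39, len 6
end 11: [6, 12, 11, 3, 6, 1, 3] sum 42, len 7
end 12: [6, 12, 11, 3, 6, 1, 3, 2] sum 44, len 8
Shortest qualifying length: 5.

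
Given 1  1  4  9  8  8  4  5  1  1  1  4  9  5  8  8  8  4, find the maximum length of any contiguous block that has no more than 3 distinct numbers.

6

add 1: window [1] (1 distinct), len 1
add 1: window [1, 1] (1 distinct), len 2
add 4: window [1, 1, 4] (2 distinct), len 3
add 9: window [1, 1, 4, 9] (3 distinct), len 4
add 8: window [4, 9, 8] (3 distinct), len 3
add 8: window [4, 9, 8, 8] (3 distinct), len 4
add 4: window [4, 9, 8, 8, 4] (3 distinct), len 5
add 5: window [8, 8, 4, 5] (3 distinct), len 4
add 1: window [4, 5, 1] (3 distinct), len 3
add 1: window [4, 5, 1, 1] (3 distinct), len 4
add 1: window [4, 5, 1, 1, 1] (3 distinct), len 5
add 4: window [4, 5, 1, 1, 1, 4] (3 distinct), len 6
add 9: window [1, 1, 1, 4, 9] (3 distinct), len 5
add 5: window [4, 9, 5] (3 distinct), len 3
add 8: window [9, 5, 8] (3 distinct), len 3
add 8: window [9, 5, 8, 8] (3 distinct), len 4
add 8: window [9, 5, 8, 8, 8] (3 distinct), len 5
add 4: window [5, 8, 8, 8, 4] (3 distinct), len 5
Longest length with ≤3 distinct: 6.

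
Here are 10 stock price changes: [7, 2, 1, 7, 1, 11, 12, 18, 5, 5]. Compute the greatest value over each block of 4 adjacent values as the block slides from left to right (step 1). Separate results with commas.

(7, 2, 1, 7) → max 7
(2, 1, 7, 1) → max 7
(1, 7, 1, 11) → max 11
(7, 1, 11, 12) → max 12
(1, 11, 12, 18) → max 18
(11, 12, 18, 5) → max 18
(12, 18, 5, 5) → max 18

7, 7, 11, 12, 18, 18, 18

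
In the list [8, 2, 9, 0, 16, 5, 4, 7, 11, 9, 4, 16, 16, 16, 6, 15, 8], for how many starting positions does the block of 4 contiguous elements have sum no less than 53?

(8, 2, 9, 0) → sum 19
(2, 9, 0, 16) → sum 27
(9, 0, 16, 5) → sum 30
(0, 16, 5, 4) → sum 25
(16, 5, 4, 7) → sum 32
(5, 4, 7, 11) → sum 27
(4, 7, 11, 9) → sum 31
(7, 11, 9, 4) → sum 31
(11, 9, 4, 16) → sum 40
(9, 4, 16, 16) → sum 45
(4, 16, 16, 16) → sum 52
(16, 16, 16, 6) → sum 54  ≥ 53 ✓
(16, 16, 6, 15) → sum 53  ≥ 53 ✓
(16, 6, 15, 8) → sum 45
2 windows satisfy the condition.

2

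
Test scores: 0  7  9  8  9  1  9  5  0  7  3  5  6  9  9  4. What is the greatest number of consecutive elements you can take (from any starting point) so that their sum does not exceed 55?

[0] sum 0 len 1
[0, 7] sum 7 len 2
[0, 7, 9] sum 16 len 3
[0, 7, 9, 8] sum 24 len 4
[0, 7, 9, 8, 9] sum 33 len 5
[0, 7, 9, 8, 9, 1] sum 34 len 6
[0, 7, 9, 8, 9, 1, 9] sum 43 len 7
[0, 7, 9, 8, 9, 1, 9, 5] sum 48 len 8
[0, 7, 9, 8, 9, 1, 9, 5, 0] sum 48 len 9
[0, 7, 9, 8, 9, 1, 9, 5, 0, 7] sum 55 len 10
[9, 8, 9, 1, 9, 5, 0, 7, 3] sum 51 len 9
[8, 9, 1, 9, 5, 0, 7, 3, 5] sum 47 len 9
[8, 9, 1, 9, 5, 0, 7, 3, 5, 6] sum 53 len 10
[9, 1, 9, 5, 0, 7, 3, 5, 6, 9] sum 54 len 10
[1, 9, 5, 0, 7, 3, 5, 6, 9, 9] sum 54 len 10
[5, 0, 7, 3, 5, 6, 9, 9, 4] sum 48 len 9
Longest length seen: 10.

10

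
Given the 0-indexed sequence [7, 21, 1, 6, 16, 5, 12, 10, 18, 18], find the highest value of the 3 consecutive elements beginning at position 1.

Elements at indices 1..3: 21, 1, 6
max(21, 1, 6) = 21

21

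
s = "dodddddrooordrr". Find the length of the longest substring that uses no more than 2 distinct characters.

7

[d] 1 distinct, len 1
[d, o] 2 distinct, len 2
[d, o, d] 2 distinct, len 3
[d, o, d, d] 2 distinct, len 4
[d, o, d, d, d] 2 distinct, len 5
[d, o, d, d, d, d] 2 distinct, len 6
[d, o, d, d, d, d, d] 2 distinct, len 7
[d, d, d, d, d, r] 2 distinct, len 6
[r, o] 2 distinct, len 2
[r, o, o] 2 distinct, len 3
[r, o, o, o] 2 distinct, len 4
[r, o, o, o, r] 2 distinct, len 5
[r, d] 2 distinct, len 2
[r, d, r] 2 distinct, len 3
[r, d, r, r] 2 distinct, len 4
Longest length with ≤2 distinct: 7.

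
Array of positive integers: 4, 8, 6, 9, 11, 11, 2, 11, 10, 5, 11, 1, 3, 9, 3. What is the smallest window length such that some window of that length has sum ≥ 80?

10

add 4: running sum 4 < 80
add 8: running sum 12 < 80
add 6: running sum 18 < 80
add 9: running sum 27 < 80
add 11: running sum 38 < 80
add 11: running sum 49 < 80
add 2: running sum 51 < 80
add 11: running sum 62 < 80
add 10: running sum 72 < 80
add 5: running sum 77 < 80
end 10: [8, 6, 9, 11, 11, 2, 11, 10, 5, 11] sum 84, len 10
end 11: [8, 6, 9, 11, 11, 2, 11, 10, 5, 11, 1] sum 85, len 11
end 12: [6, 9, 11, 11, 2, 11, 10, 5, 11, 1, 3] sum 80, len 11
end 13: [9, 11, 11, 2, 11, 10, 5, 11, 1, 3, 9] sum 83, len 11
end 14: [9, 11, 11, 2, 11, 10, 5, 11, 1, 3, 9, 3] sum 86, len 12
Shortest qualifying length: 10.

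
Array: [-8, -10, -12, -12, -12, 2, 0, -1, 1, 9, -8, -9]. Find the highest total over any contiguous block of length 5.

11

[-8, -10, -12, -12, -12] → sum -54
[-10, -12, -12, -12, 2] → sum -44
[-12, -12, -12, 2, 0] → sum -34
[-12, -12, 2, 0, -1] → sum -23
[-12, 2, 0, -1, 1] → sum -10
[2, 0, -1, 1, 9] → sum 11
[0, -1, 1, 9, -8] → sum 1
[-1, 1, 9, -8, -9] → sum -8
Highest of these is 11.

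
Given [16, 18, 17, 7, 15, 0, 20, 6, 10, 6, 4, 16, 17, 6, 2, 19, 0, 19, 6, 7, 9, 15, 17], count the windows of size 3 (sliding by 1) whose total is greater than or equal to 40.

3

[16, 18, 17] → sum 51  ≥ 40 ✓
[18, 17, 7] → sum 42  ≥ 40 ✓
[17, 7, 15] → sum 39
[7, 15, 0] → sum 22
[15, 0, 20] → sum 35
[0, 20, 6] → sum 26
[20, 6, 10] → sum 36
[6, 10, 6] → sum 22
[10, 6, 4] → sum 20
[6, 4, 16] → sum 26
[4, 16, 17] → sum 37
[16, 17, 6] → sum 39
[17, 6, 2] → sum 25
[6, 2, 19] → sum 27
[2, 19, 0] → sum 21
[19, 0, 19] → sum 38
[0, 19, 6] → sum 25
[19, 6, 7] → sum 32
[6, 7, 9] → sum 22
[7, 9, 15] → sum 31
[9, 15, 17] → sum 41  ≥ 40 ✓
3 windows satisfy the condition.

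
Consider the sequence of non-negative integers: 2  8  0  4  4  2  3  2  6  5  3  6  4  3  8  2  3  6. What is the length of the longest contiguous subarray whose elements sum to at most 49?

13

Extend to the right; shrink from the left whenever the sum exceeds 49:
add 2: [2] sum 2, len 1
add 8: [2, 8] sum 10, len 2
add 0: [2, 8, 0] sum 10, len 3
add 4: [2, 8, 0, 4] sum 14, len 4
add 4: [2, 8, 0, 4, 4] sum 18, len 5
add 2: [2, 8, 0, 4, 4, 2] sum 20, len 6
add 3: [2, 8, 0, 4, 4, 2, 3] sum 23, len 7
add 2: [2, 8, 0, 4, 4, 2, 3, 2] sum 25, len 8
add 6: [2, 8, 0, 4, 4, 2, 3, 2, 6] sum 31, len 9
add 5: [2, 8, 0, 4, 4, 2, 3, 2, 6, 5] sum 36, len 10
add 3: [2, 8, 0, 4, 4, 2, 3, 2, 6, 5, 3] sum 39, len 11
add 6: [2, 8, 0, 4, 4, 2, 3, 2, 6, 5, 3, 6] sum 45, len 12
add 4: [2, 8, 0, 4, 4, 2, 3, 2, 6, 5, 3, 6, 4] sum 49, len 13
add 3: [0, 4, 4, 2, 3, 2, 6, 5, 3, 6, 4, 3] sum 42, len 12
add 8: [4, 2, 3, 2, 6, 5, 3, 6, 4, 3, 8] sum 46, len 11
add 2: [4, 2, 3, 2, 6, 5, 3, 6, 4, 3, 8, 2] sum 48, len 12
add 3: [2, 3, 2, 6, 5, 3, 6, 4, 3, 8, 2, 3] sum 47, len 12
add 6: [2, 6, 5, 3, 6, 4, 3, 8, 2, 3, 6] sum 48, len 11
Longest length seen: 13.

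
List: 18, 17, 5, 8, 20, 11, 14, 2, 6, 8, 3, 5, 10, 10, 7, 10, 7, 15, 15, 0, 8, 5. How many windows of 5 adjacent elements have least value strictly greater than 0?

15

(18, 17, 5, 8, 20) → min 5  > 0 ✓
(17, 5, 8, 20, 11) → min 5  > 0 ✓
(5, 8, 20, 11, 14) → min 5  > 0 ✓
(8, 20, 11, 14, 2) → min 2  > 0 ✓
(20, 11, 14, 2, 6) → min 2  > 0 ✓
(11, 14, 2, 6, 8) → min 2  > 0 ✓
(14, 2, 6, 8, 3) → min 2  > 0 ✓
(2, 6, 8, 3, 5) → min 2  > 0 ✓
(6, 8, 3, 5, 10) → min 3  > 0 ✓
(8, 3, 5, 10, 10) → min 3  > 0 ✓
(3, 5, 10, 10, 7) → min 3  > 0 ✓
(5, 10, 10, 7, 10) → min 5  > 0 ✓
(10, 10, 7, 10, 7) → min 7  > 0 ✓
(10, 7, 10, 7, 15) → min 7  > 0 ✓
(7, 10, 7, 15, 15) → min 7  > 0 ✓
(10, 7, 15, 15, 0) → min 0
(7, 15, 15, 0, 8) → min 0
(15, 15, 0, 8, 5) → min 0
15 windows satisfy the condition.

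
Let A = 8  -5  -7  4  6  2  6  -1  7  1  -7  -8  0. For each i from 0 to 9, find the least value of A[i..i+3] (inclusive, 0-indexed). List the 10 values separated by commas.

-7, -7, -7, 2, -1, -1, -1, -7, -8, -8

[8, -5, -7, 4] → min -7
[-5, -7, 4, 6] → min -7
[-7, 4, 6, 2] → min -7
[4, 6, 2, 6] → min 2
[6, 2, 6, -1] → min -1
[2, 6, -1, 7] → min -1
[6, -1, 7, 1] → min -1
[-1, 7, 1, -7] → min -7
[7, 1, -7, -8] → min -8
[1, -7, -8, 0] → min -8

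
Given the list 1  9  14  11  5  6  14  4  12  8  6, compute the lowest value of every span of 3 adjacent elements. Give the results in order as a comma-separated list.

Sliding a size-3 window across the 11 values:
(1, 9, 14) → min 1
(9, 14, 11) → min 9
(14, 11, 5) → min 5
(11, 5, 6) → min 5
(5, 6, 14) → min 5
(6, 14, 4) → min 4
(14, 4, 12) → min 4
(4, 12, 8) → min 4
(12, 8, 6) → min 6

1, 9, 5, 5, 5, 4, 4, 4, 6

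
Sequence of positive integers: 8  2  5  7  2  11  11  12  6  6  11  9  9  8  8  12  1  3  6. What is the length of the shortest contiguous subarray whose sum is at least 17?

add 8: running sum 8 < 17
add 2: running sum 10 < 17
add 5: running sum 15 < 17
add 7: shortest ending here [8, 2, 5, 7] sum 22, len 4
add 2: shortest ending here [8, 2, 5, 7, 2] sum 24, len 5
add 11: shortest ending here [7, 2, 11] sum 20, len 3
add 11: shortest ending here [11, 11] sum 22, len 2
add 12: shortest ending here [11, 12] sum 23, len 2
add 6: shortest ending here [12, 6] sum 18, len 2
add 6: shortest ending here [12, 6, 6] sum 24, len 3
add 11: shortest ending here [6, 11] sum 17, len 2
add 9: shortest ending here [11, 9] sum 20, len 2
add 9: shortest ending here [9, 9] sum 18, len 2
add 8: shortest ending here [9, 8] sum 17, len 2
add 8: shortest ending here [9, 8, 8] sum 25, len 3
add 12: shortest ending here [8, 12] sum 20, len 2
add 1: shortest ending here [8, 12, 1] sum 21, len 3
add 3: shortest ending here [8, 12, 1, 3] sum 24, len 4
add 6: shortest ending here [12, 1, 3, 6] sum 22, len 4
Shortest qualifying length: 2.

2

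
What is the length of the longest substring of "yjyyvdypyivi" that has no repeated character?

[y] len 1
[y, j] len 2
[j, y] len 2
[y] len 1
[y, v] len 2
[y, v, d] len 3
[v, d, y] len 3
[v, d, y, p] len 4
[p, y] len 2
[p, y, i] len 3
[p, y, i, v] len 4
[v, i] len 2
Longest all-distinct length: 4.

4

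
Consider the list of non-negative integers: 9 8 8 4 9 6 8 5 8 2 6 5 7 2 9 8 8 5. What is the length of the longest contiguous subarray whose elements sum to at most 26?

→ 9: sum 9, len 1
→ 8: sum 17, len 2
→ 8: sum 25, len 3
→ 4 (dropped 9): sum 20, len 3
→ 9 (dropped 8): sum 21, len 3
→ 6 (dropped 8): sum 19, len 3
→ 8 (dropped 4): sum 23, len 3
→ 5 (dropped 9): sum 19, len 3
→ 8 (dropped 6): sum 21, len 3
→ 2: sum 23, len 4
→ 6 (dropped 8): sum 21, len 4
→ 5: sum 26, len 5
→ 7 (dropped 5, 8): sum 20, len 4
→ 2: sum 22, len 5
→ 9 (dropped 2, 6): sum 23, len 4
→ 8 (dropped 5): sum 26, len 4
→ 8 (dropped 7, 2): sum 25, len 3
→ 5 (dropped 9): sum 21, len 3
Longest length seen: 5.

5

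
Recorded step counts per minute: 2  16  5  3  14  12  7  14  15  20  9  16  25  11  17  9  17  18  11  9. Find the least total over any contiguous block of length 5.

(2, 16, 5, 3, 14) → sum 40
(16, 5, 3, 14, 12) → sum 50
(5, 3, 14, 12, 7) → sum 41
(3, 14, 12, 7, 14) → sum 50
(14, 12, 7, 14, 15) → sum 62
(12, 7, 14, 15, 20) → sum 68
(7, 14, 15, 20, 9) → sum 65
(14, 15, 20, 9, 16) → sum 74
(15, 20, 9, 16, 25) → sum 85
(20, 9, 16, 25, 11) → sum 81
(9, 16, 25, 11, 17) → sum 78
(16, 25, 11, 17, 9) → sum 78
(25, 11, 17, 9, 17) → sum 79
(11, 17, 9, 17, 18) → sum 72
(17, 9, 17, 18, 11) → sum 72
(9, 17, 18, 11, 9) → sum 64
Least of these is 40.

40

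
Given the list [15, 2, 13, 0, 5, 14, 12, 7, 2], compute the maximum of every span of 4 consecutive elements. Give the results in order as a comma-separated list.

Sliding a size-4 window across the 9 values:
[15, 2, 13, 0] → max 15
[2, 13, 0, 5] → max 13
[13, 0, 5, 14] → max 14
[0, 5, 14, 12] → max 14
[5, 14, 12, 7] → max 14
[14, 12, 7, 2] → max 14

15, 13, 14, 14, 14, 14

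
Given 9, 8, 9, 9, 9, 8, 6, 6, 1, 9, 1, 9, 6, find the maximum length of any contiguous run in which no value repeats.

3

add 9: [9] len 1
add 8: [9, 8] len 2
add 9 (repeat 9, move left end past it): [8, 9] len 2
add 9 (repeat 9, move left end past it): [9] len 1
add 9 (repeat 9, move left end past it): [9] len 1
add 8: [9, 8] len 2
add 6: [9, 8, 6] len 3
add 6 (repeat 6, move left end past it): [6] len 1
add 1: [6, 1] len 2
add 9: [6, 1, 9] len 3
add 1 (repeat 1, move left end past it): [9, 1] len 2
add 9 (repeat 9, move left end past it): [1, 9] len 2
add 6: [1, 9, 6] len 3
Longest all-distinct length: 3.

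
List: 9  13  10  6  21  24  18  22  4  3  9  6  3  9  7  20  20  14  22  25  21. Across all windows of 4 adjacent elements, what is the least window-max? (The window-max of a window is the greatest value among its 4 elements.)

9 13 10 6 → max 13
13 10 6 21 → max 21
10 6 21 24 → max 24
6 21 24 18 → max 24
21 24 18 22 → max 24
24 18 22 4 → max 24
18 22 4 3 → max 22
22 4 3 9 → max 22
4 3 9 6 → max 9
3 9 6 3 → max 9
9 6 3 9 → max 9
6 3 9 7 → max 9
3 9 7 20 → max 20
9 7 20 20 → max 20
7 20 20 14 → max 20
20 20 14 22 → max 22
20 14 22 25 → max 25
14 22 25 21 → max 25
Least of these is 9.

9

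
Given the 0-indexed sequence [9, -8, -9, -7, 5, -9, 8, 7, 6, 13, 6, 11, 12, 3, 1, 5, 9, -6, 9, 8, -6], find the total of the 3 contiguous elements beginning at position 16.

Elements at indices 16..18: 9, -6, 9
sum(9, -6, 9) = 12

12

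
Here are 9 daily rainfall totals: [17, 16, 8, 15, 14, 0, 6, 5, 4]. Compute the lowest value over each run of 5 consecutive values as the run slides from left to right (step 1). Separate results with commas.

[17, 16, 8, 15, 14] → min 8
[16, 8, 15, 14, 0] → min 0
[8, 15, 14, 0, 6] → min 0
[15, 14, 0, 6, 5] → min 0
[14, 0, 6, 5, 4] → min 0

8, 0, 0, 0, 0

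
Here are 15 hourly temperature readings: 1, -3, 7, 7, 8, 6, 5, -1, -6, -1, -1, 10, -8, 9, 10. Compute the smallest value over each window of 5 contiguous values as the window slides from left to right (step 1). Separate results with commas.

Sliding a size-5 window across the 15 values:
[1, -3, 7, 7, 8] → min -3
[-3, 7, 7, 8, 6] → min -3
[7, 7, 8, 6, 5] → min 5
[7, 8, 6, 5, -1] → min -1
[8, 6, 5, -1, -6] → min -6
[6, 5, -1, -6, -1] → min -6
[5, -1, -6, -1, -1] → min -6
[-1, -6, -1, -1, 10] → min -6
[-6, -1, -1, 10, -8] → min -8
[-1, -1, 10, -8, 9] → min -8
[-1, 10, -8, 9, 10] → min -8

-3, -3, 5, -1, -6, -6, -6, -6, -8, -8, -8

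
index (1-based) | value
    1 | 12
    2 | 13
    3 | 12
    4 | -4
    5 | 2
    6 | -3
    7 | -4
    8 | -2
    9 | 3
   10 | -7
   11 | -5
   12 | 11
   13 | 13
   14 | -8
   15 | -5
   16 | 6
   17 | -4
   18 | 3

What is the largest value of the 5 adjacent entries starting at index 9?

13

Elements at indices 9..13: 3, -7, -5, 11, 13
max(3, -7, -5, 11, 13) = 13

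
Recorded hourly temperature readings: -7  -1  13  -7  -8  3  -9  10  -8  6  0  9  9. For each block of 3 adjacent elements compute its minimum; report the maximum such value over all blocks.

Each size-3 window and its min:
(-7, -1, 13) → min -7
(-1, 13, -7) → min -7
(13, -7, -8) → min -8
(-7, -8, 3) → min -8
(-8, 3, -9) → min -9
(3, -9, 10) → min -9
(-9, 10, -8) → min -9
(10, -8, 6) → min -8
(-8, 6, 0) → min -8
(6, 0, 9) → min 0
(0, 9, 9) → min 0
Maximum of these is 0.

0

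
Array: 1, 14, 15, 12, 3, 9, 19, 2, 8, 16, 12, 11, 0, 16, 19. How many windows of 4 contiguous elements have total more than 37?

1 14 15 12 → sum 42  > 37 ✓
14 15 12 3 → sum 44  > 37 ✓
15 12 3 9 → sum 39  > 37 ✓
12 3 9 19 → sum 43  > 37 ✓
3 9 19 2 → sum 33
9 19 2 8 → sum 38  > 37 ✓
19 2 8 16 → sum 45  > 37 ✓
2 8 16 12 → sum 38  > 37 ✓
8 16 12 11 → sum 47  > 37 ✓
16 12 11 0 → sum 39  > 37 ✓
12 11 0 16 → sum 39  > 37 ✓
11 0 16 19 → sum 46  > 37 ✓
11 windows satisfy the condition.

11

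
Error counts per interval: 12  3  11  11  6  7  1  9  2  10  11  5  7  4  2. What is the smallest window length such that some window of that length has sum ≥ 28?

add 12: running sum 12 < 28
add 3: running sum 15 < 28
add 11: running sum 26 < 28
add 11: shortest ending here [12, 3, 11, 11] sum 37, len 4
add 6: shortest ending here [11, 11, 6] sum 28, len 3
add 7: shortest ending here [11, 11, 6, 7] sum 35, len 4
add 1: shortest ending here [11, 11, 6, 7, 1] sum 36, len 5
add 9: shortest ending here [11, 6, 7, 1, 9] sum 34, len 5
add 2: shortest ending here [11, 6, 7, 1, 9, 2] sum 36, len 6
add 10: shortest ending here [7, 1, 9, 2, 10] sum 29, len 5
add 11: shortest ending here [9, 2, 10, 11] sum 32, len 4
add 5: shortest ending here [2, 10, 11, 5] sum 28, len 4
add 7: shortest ending here [10, 11, 5, 7] sum 33, len 4
add 4: shortest ending here [10, 11, 5, 7, 4] sum 37, len 5
add 2: shortest ending here [11, 5, 7, 4, 2] sum 29, len 5
Shortest qualifying length: 3.

3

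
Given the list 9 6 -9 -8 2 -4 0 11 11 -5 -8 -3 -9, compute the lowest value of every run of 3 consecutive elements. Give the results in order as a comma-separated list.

(9, 6, -9) → min -9
(6, -9, -8) → min -9
(-9, -8, 2) → min -9
(-8, 2, -4) → min -8
(2, -4, 0) → min -4
(-4, 0, 11) → min -4
(0, 11, 11) → min 0
(11, 11, -5) → min -5
(11, -5, -8) → min -8
(-5, -8, -3) → min -8
(-8, -3, -9) → min -9

-9, -9, -9, -8, -4, -4, 0, -5, -8, -8, -9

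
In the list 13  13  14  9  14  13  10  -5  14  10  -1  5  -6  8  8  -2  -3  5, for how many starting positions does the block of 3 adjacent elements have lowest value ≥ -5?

13

(13, 13, 14) → min 13  ≥ -5 ✓
(13, 14, 9) → min 9  ≥ -5 ✓
(14, 9, 14) → min 9  ≥ -5 ✓
(9, 14, 13) → min 9  ≥ -5 ✓
(14, 13, 10) → min 10  ≥ -5 ✓
(13, 10, -5) → min -5  ≥ -5 ✓
(10, -5, 14) → min -5  ≥ -5 ✓
(-5, 14, 10) → min -5  ≥ -5 ✓
(14, 10, -1) → min -1  ≥ -5 ✓
(10, -1, 5) → min -1  ≥ -5 ✓
(-1, 5, -6) → min -6
(5, -6, 8) → min -6
(-6, 8, 8) → min -6
(8, 8, -2) → min -2  ≥ -5 ✓
(8, -2, -3) → min -3  ≥ -5 ✓
(-2, -3, 5) → min -3  ≥ -5 ✓
13 windows satisfy the condition.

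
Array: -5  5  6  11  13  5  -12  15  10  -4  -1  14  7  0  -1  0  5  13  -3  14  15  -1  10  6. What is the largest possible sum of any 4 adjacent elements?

-5 5 6 11 → sum 17
5 6 11 13 → sum 35
6 11 13 5 → sum 35
11 13 5 -12 → sum 17
13 5 -12 15 → sum 21
5 -12 15 10 → sum 18
-12 15 10 -4 → sum 9
15 10 -4 -1 → sum 20
10 -4 -1 14 → sum 19
-4 -1 14 7 → sum 16
-1 14 7 0 → sum 20
14 7 0 -1 → sum 20
7 0 -1 0 → sum 6
0 -1 0 5 → sum 4
-1 0 5 13 → sum 17
0 5 13 -3 → sum 15
5 13 -3 14 → sum 29
13 -3 14 15 → sum 39
-3 14 15 -1 → sum 25
14 15 -1 10 → sum 38
15 -1 10 6 → sum 30
Largest of these is 39.

39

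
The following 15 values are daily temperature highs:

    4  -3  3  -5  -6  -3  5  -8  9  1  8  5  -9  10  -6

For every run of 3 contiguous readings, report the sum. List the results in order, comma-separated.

4 -3 3 → sum 4
-3 3 -5 → sum -5
3 -5 -6 → sum -8
-5 -6 -3 → sum -14
-6 -3 5 → sum -4
-3 5 -8 → sum -6
5 -8 9 → sum 6
-8 9 1 → sum 2
9 1 8 → sum 18
1 8 5 → sum 14
8 5 -9 → sum 4
5 -9 10 → sum 6
-9 10 -6 → sum -5

4, -5, -8, -14, -4, -6, 6, 2, 18, 14, 4, 6, -5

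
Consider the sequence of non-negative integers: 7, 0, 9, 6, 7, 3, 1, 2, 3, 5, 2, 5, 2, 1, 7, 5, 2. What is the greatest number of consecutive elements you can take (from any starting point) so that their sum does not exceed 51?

[7] sum 7 len 1
[7, 0] sum 7 len 2
[7, 0, 9] sum 16 len 3
[7, 0, 9, 6] sum 22 len 4
[7, 0, 9, 6, 7] sum 29 len 5
[7, 0, 9, 6, 7, 3] sum 32 len 6
[7, 0, 9, 6, 7, 3, 1] sum 33 len 7
[7, 0, 9, 6, 7, 3, 1, 2] sum 35 len 8
[7, 0, 9, 6, 7, 3, 1, 2, 3] sum 38 len 9
[7, 0, 9, 6, 7, 3, 1, 2, 3, 5] sum 43 len 10
[7, 0, 9, 6, 7, 3, 1, 2, 3, 5, 2] sum 45 len 11
[7, 0, 9, 6, 7, 3, 1, 2, 3, 5, 2, 5] sum 50 len 12
[0, 9, 6, 7, 3, 1, 2, 3, 5, 2, 5, 2] sum 45 len 12
[0, 9, 6, 7, 3, 1, 2, 3, 5, 2, 5, 2, 1] sum 46 len 13
[6, 7, 3, 1, 2, 3, 5, 2, 5, 2, 1, 7] sum 44 len 12
[6, 7, 3, 1, 2, 3, 5, 2, 5, 2, 1, 7, 5] sum 49 len 13
[6, 7, 3, 1, 2, 3, 5, 2, 5, 2, 1, 7, 5, 2] sum 51 len 14
Longest length seen: 14.

14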